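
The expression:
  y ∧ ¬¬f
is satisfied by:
  {f: True, y: True}


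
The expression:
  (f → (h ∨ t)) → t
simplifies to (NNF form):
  t ∨ (f ∧ ¬h)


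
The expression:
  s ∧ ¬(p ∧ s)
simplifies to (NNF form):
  s ∧ ¬p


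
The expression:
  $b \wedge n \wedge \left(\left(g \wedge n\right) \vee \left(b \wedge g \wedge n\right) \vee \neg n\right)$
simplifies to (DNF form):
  $b \wedge g \wedge n$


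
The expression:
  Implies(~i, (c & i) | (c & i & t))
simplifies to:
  i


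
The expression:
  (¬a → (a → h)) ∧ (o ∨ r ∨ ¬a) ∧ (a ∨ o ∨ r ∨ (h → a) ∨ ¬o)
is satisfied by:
  {r: True, o: True, a: False}
  {r: True, o: False, a: False}
  {o: True, r: False, a: False}
  {r: False, o: False, a: False}
  {r: True, a: True, o: True}
  {r: True, a: True, o: False}
  {a: True, o: True, r: False}


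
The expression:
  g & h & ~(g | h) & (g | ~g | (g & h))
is never true.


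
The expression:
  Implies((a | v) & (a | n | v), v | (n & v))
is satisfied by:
  {v: True, a: False}
  {a: False, v: False}
  {a: True, v: True}


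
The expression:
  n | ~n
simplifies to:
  True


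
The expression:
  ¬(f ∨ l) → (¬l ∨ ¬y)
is always true.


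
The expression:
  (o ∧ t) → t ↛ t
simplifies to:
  ¬o ∨ ¬t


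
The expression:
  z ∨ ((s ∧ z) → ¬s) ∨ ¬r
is always true.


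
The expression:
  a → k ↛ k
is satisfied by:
  {a: False}


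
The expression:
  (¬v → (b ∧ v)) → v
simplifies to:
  True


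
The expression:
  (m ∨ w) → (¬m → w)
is always true.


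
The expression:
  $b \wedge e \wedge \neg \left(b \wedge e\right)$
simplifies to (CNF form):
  $\text{False}$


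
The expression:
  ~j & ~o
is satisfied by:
  {o: False, j: False}


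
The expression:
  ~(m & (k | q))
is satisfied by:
  {q: False, m: False, k: False}
  {k: True, q: False, m: False}
  {q: True, k: False, m: False}
  {k: True, q: True, m: False}
  {m: True, k: False, q: False}


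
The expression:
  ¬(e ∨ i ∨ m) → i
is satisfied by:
  {i: True, m: True, e: True}
  {i: True, m: True, e: False}
  {i: True, e: True, m: False}
  {i: True, e: False, m: False}
  {m: True, e: True, i: False}
  {m: True, e: False, i: False}
  {e: True, m: False, i: False}


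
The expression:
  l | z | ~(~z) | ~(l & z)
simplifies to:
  True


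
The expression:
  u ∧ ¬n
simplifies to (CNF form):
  u ∧ ¬n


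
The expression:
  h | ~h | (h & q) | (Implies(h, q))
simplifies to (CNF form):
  True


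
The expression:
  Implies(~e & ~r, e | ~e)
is always true.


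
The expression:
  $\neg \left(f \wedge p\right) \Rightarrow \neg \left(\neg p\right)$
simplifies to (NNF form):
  $p$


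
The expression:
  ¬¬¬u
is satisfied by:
  {u: False}


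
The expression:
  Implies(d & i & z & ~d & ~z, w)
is always true.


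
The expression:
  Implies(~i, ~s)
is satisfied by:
  {i: True, s: False}
  {s: False, i: False}
  {s: True, i: True}


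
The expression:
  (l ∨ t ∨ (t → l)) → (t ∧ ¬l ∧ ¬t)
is never true.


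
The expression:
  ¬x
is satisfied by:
  {x: False}


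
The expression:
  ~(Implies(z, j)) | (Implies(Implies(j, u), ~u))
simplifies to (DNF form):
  ~u | (z & ~j)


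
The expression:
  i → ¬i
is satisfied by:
  {i: False}


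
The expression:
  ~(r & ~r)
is always true.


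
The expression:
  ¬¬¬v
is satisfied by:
  {v: False}


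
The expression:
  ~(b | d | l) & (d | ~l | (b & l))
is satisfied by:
  {d: False, l: False, b: False}


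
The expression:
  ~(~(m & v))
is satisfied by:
  {m: True, v: True}


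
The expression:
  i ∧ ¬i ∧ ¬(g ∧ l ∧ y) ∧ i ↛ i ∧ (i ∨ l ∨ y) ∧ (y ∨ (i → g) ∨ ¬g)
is never true.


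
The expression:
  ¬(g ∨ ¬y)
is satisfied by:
  {y: True, g: False}


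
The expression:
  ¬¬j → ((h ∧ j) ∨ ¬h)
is always true.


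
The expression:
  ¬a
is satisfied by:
  {a: False}


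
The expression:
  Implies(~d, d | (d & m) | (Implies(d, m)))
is always true.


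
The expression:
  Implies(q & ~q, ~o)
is always true.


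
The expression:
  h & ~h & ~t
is never true.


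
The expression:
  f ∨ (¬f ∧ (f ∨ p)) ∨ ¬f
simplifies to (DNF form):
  True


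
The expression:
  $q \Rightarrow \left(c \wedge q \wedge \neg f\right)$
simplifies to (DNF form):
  $\left(c \wedge \neg f\right) \vee \neg q$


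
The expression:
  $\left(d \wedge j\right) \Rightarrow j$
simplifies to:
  $\text{True}$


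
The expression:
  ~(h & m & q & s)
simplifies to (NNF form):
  ~h | ~m | ~q | ~s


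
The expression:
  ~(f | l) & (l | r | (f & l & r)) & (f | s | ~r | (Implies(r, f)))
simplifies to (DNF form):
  r & s & ~f & ~l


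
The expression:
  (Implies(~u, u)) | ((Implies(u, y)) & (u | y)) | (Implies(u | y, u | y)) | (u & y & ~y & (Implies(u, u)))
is always true.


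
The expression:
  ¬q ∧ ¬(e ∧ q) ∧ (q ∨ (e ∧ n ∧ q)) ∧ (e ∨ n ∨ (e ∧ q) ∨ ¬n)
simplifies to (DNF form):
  False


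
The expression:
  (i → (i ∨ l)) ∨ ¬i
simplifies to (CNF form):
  True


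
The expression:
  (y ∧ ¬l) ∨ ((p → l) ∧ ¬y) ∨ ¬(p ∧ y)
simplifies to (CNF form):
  ¬l ∨ ¬p ∨ ¬y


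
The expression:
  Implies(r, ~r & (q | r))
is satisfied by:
  {r: False}


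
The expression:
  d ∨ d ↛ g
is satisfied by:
  {d: True}


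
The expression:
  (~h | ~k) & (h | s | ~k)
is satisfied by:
  {s: True, h: False, k: False}
  {h: False, k: False, s: False}
  {s: True, h: True, k: False}
  {h: True, s: False, k: False}
  {k: True, s: True, h: False}


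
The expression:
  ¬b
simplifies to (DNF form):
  ¬b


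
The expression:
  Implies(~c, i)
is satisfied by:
  {i: True, c: True}
  {i: True, c: False}
  {c: True, i: False}


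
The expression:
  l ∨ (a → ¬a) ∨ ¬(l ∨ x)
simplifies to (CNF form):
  l ∨ ¬a ∨ ¬x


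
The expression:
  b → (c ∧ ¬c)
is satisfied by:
  {b: False}


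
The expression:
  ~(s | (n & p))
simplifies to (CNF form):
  ~s & (~n | ~p)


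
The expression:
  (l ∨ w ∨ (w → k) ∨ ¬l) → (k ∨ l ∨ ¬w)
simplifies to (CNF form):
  k ∨ l ∨ ¬w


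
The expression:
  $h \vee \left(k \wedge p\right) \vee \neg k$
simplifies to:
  $h \vee p \vee \neg k$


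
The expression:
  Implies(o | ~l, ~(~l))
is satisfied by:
  {l: True}


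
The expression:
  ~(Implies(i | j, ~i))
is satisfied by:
  {i: True}


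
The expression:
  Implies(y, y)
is always true.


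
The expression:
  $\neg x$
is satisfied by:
  {x: False}


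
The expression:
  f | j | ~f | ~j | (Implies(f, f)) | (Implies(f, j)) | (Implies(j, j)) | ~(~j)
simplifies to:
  True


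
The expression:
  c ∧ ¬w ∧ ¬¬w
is never true.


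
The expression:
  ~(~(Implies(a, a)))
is always true.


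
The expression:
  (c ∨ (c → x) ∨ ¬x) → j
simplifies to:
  j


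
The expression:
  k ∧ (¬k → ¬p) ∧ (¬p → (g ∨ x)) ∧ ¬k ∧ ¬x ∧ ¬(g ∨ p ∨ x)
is never true.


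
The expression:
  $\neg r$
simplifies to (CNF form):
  $\neg r$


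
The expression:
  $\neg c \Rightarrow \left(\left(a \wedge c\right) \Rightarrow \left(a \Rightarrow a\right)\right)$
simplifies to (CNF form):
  $\text{True}$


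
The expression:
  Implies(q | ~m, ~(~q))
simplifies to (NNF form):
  m | q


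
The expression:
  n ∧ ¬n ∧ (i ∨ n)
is never true.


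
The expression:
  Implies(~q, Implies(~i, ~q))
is always true.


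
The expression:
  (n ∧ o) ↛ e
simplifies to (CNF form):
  n ∧ o ∧ ¬e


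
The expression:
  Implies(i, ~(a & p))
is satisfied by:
  {p: False, a: False, i: False}
  {i: True, p: False, a: False}
  {a: True, p: False, i: False}
  {i: True, a: True, p: False}
  {p: True, i: False, a: False}
  {i: True, p: True, a: False}
  {a: True, p: True, i: False}


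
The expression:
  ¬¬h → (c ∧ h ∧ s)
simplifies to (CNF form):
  (c ∨ ¬h) ∧ (s ∨ ¬h)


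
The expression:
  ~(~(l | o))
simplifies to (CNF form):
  l | o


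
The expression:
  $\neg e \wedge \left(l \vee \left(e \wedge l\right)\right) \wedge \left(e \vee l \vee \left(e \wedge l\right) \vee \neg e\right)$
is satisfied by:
  {l: True, e: False}


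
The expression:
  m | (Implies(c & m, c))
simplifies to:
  True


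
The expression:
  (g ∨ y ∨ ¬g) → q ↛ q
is never true.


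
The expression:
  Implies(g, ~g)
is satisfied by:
  {g: False}


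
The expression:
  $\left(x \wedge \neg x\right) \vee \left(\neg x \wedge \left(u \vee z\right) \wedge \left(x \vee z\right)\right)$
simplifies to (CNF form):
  $z \wedge \neg x$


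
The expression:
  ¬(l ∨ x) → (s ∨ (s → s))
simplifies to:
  True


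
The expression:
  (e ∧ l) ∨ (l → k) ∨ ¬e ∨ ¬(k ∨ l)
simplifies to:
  True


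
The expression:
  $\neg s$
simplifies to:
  $\neg s$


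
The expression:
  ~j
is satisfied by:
  {j: False}


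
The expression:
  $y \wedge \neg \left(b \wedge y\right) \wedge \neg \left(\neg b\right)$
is never true.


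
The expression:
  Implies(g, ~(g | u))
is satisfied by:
  {g: False}


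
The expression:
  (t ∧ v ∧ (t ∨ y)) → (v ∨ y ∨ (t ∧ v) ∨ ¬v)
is always true.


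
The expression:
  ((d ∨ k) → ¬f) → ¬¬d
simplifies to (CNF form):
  (d ∨ f) ∧ (d ∨ k)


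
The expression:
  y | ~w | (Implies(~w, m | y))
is always true.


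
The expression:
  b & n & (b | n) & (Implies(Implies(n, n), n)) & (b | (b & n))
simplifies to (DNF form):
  b & n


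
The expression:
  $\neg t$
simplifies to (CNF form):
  $\neg t$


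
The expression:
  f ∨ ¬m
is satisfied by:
  {f: True, m: False}
  {m: False, f: False}
  {m: True, f: True}


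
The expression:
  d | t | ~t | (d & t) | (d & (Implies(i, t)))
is always true.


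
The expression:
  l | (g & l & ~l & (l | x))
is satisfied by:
  {l: True}


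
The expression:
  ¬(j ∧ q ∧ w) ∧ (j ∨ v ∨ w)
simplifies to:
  (j ∧ ¬w) ∨ (v ∧ ¬j) ∨ (w ∧ ¬j) ∨ (w ∧ ¬q)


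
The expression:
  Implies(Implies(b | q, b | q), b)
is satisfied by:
  {b: True}


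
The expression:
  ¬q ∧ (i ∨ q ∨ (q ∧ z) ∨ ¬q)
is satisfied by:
  {q: False}


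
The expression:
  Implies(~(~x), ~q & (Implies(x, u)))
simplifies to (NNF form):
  ~x | (u & ~q)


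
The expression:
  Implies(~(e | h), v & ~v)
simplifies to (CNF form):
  e | h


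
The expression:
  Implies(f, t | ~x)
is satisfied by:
  {t: True, x: False, f: False}
  {t: False, x: False, f: False}
  {f: True, t: True, x: False}
  {f: True, t: False, x: False}
  {x: True, t: True, f: False}
  {x: True, t: False, f: False}
  {x: True, f: True, t: True}


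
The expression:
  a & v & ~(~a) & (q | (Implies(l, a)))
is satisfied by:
  {a: True, v: True}


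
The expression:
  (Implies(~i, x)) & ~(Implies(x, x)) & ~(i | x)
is never true.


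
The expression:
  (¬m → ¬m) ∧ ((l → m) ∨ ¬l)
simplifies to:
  m ∨ ¬l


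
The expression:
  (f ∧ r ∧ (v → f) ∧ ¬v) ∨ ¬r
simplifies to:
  (f ∧ ¬v) ∨ ¬r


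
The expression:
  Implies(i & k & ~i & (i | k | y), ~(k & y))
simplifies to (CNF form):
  True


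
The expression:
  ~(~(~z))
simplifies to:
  ~z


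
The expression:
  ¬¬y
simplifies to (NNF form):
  y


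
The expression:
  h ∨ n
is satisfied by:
  {n: True, h: True}
  {n: True, h: False}
  {h: True, n: False}


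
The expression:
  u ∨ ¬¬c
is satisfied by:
  {c: True, u: True}
  {c: True, u: False}
  {u: True, c: False}


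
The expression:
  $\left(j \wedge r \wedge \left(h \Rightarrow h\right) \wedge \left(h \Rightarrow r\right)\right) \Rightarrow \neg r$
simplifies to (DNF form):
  $\neg j \vee \neg r$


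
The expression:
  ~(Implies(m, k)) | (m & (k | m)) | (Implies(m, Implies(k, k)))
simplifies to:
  True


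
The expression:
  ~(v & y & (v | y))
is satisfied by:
  {v: False, y: False}
  {y: True, v: False}
  {v: True, y: False}


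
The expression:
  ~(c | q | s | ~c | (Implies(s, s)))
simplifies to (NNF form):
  False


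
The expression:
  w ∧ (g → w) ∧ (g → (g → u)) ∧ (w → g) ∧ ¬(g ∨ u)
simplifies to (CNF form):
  False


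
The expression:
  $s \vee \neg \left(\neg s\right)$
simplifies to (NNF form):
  $s$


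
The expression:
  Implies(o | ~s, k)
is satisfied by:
  {k: True, s: True, o: False}
  {k: True, o: False, s: False}
  {k: True, s: True, o: True}
  {k: True, o: True, s: False}
  {s: True, o: False, k: False}


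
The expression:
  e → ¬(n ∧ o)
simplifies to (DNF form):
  ¬e ∨ ¬n ∨ ¬o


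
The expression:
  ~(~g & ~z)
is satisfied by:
  {z: True, g: True}
  {z: True, g: False}
  {g: True, z: False}


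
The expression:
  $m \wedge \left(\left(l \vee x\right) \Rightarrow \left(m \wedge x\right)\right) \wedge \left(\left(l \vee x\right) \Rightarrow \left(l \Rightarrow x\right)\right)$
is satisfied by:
  {m: True, x: True, l: False}
  {m: True, l: False, x: False}
  {m: True, x: True, l: True}


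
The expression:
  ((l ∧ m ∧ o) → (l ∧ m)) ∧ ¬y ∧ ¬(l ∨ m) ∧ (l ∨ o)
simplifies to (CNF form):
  o ∧ ¬l ∧ ¬m ∧ ¬y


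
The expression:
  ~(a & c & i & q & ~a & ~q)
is always true.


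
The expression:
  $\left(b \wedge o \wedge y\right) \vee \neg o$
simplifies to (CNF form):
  $\left(b \vee \neg o\right) \wedge \left(y \vee \neg o\right)$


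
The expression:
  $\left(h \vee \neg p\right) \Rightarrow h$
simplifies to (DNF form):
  $h \vee p$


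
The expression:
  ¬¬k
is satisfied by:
  {k: True}


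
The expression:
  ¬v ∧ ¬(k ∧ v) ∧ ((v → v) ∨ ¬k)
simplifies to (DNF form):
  ¬v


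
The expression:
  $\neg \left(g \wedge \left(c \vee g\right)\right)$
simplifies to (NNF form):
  $\neg g$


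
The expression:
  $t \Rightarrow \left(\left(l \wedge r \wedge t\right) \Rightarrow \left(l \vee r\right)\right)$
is always true.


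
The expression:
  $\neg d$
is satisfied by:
  {d: False}


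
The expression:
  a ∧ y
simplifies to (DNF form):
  a ∧ y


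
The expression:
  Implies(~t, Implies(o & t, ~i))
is always true.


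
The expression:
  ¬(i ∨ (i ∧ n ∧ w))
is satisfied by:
  {i: False}


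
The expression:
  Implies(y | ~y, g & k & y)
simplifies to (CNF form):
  g & k & y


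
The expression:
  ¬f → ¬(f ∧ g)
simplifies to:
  True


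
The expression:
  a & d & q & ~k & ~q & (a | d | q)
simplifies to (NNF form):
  False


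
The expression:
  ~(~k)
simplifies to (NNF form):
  k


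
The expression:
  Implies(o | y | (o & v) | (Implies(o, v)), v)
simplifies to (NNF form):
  v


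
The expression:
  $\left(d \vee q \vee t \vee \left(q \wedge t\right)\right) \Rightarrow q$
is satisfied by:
  {q: True, d: False, t: False}
  {q: True, t: True, d: False}
  {q: True, d: True, t: False}
  {q: True, t: True, d: True}
  {t: False, d: False, q: False}


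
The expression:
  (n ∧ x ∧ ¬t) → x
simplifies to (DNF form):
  True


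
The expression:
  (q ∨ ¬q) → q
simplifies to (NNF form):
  q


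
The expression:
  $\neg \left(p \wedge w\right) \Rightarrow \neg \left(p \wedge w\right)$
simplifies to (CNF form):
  $\text{True}$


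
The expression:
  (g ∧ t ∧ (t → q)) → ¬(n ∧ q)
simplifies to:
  ¬g ∨ ¬n ∨ ¬q ∨ ¬t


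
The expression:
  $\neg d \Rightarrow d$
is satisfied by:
  {d: True}


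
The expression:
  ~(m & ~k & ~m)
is always true.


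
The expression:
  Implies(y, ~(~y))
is always true.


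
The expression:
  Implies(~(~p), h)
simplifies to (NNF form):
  h | ~p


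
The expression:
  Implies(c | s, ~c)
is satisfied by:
  {c: False}


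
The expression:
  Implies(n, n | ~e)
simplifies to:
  True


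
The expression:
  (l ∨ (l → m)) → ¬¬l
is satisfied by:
  {l: True}


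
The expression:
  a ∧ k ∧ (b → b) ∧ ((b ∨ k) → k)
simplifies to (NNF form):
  a ∧ k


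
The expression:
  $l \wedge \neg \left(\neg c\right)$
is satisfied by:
  {c: True, l: True}


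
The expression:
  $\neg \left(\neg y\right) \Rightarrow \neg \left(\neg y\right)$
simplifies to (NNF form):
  $\text{True}$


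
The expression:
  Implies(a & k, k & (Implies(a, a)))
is always true.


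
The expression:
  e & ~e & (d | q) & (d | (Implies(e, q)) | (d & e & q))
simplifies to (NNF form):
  False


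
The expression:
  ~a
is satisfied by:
  {a: False}


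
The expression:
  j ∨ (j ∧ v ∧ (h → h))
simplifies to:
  j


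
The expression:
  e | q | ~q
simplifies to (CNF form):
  True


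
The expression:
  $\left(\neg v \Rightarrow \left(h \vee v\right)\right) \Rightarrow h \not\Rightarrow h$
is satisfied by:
  {v: False, h: False}


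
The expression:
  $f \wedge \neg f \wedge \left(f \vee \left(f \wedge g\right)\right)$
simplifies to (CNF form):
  $\text{False}$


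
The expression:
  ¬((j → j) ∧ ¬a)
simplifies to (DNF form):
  a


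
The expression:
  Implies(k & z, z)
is always true.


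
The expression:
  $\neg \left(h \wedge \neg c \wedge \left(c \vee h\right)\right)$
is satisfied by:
  {c: True, h: False}
  {h: False, c: False}
  {h: True, c: True}


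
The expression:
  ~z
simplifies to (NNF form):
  ~z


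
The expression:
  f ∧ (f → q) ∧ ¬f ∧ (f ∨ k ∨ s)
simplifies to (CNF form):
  False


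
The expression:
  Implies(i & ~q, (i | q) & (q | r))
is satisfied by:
  {r: True, q: True, i: False}
  {r: True, q: False, i: False}
  {q: True, r: False, i: False}
  {r: False, q: False, i: False}
  {r: True, i: True, q: True}
  {r: True, i: True, q: False}
  {i: True, q: True, r: False}


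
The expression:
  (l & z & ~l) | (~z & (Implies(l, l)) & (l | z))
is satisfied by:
  {l: True, z: False}


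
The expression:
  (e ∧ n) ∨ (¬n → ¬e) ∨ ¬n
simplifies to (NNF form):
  True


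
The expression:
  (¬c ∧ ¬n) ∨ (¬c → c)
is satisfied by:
  {c: True, n: False}
  {n: False, c: False}
  {n: True, c: True}


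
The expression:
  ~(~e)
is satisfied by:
  {e: True}


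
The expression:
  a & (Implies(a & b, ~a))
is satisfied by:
  {a: True, b: False}


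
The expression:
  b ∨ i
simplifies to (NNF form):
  b ∨ i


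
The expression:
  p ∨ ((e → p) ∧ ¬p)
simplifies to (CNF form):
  p ∨ ¬e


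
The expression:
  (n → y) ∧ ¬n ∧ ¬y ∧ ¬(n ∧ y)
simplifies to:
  ¬n ∧ ¬y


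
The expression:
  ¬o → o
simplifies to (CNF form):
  o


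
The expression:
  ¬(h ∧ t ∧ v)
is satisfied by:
  {h: False, v: False, t: False}
  {t: True, h: False, v: False}
  {v: True, h: False, t: False}
  {t: True, v: True, h: False}
  {h: True, t: False, v: False}
  {t: True, h: True, v: False}
  {v: True, h: True, t: False}


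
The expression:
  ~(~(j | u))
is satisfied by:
  {u: True, j: True}
  {u: True, j: False}
  {j: True, u: False}


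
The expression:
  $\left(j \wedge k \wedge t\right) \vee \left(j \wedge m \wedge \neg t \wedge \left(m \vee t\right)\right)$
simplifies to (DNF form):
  $\left(j \wedge k \wedge m\right) \vee \left(j \wedge k \wedge t\right) \vee \left(j \wedge m \wedge \neg t\right) \vee \left(j \wedge t \wedge \neg t\right)$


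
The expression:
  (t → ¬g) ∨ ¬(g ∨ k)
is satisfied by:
  {g: False, t: False}
  {t: True, g: False}
  {g: True, t: False}


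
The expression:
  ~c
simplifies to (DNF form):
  ~c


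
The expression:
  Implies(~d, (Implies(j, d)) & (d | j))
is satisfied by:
  {d: True}


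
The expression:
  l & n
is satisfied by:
  {n: True, l: True}


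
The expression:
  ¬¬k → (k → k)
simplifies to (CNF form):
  True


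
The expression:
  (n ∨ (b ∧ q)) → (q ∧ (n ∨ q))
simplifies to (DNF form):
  q ∨ ¬n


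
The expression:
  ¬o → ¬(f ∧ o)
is always true.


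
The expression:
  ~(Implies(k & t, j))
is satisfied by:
  {t: True, k: True, j: False}


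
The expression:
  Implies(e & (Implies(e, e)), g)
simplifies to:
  g | ~e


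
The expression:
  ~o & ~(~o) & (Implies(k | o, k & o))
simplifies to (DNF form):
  False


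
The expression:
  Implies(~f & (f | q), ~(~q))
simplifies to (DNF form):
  True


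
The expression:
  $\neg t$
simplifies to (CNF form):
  $\neg t$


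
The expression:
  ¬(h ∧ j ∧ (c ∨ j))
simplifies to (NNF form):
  ¬h ∨ ¬j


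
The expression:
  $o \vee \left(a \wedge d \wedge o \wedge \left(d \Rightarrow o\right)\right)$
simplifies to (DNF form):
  $o$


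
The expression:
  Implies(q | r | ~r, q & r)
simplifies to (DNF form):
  q & r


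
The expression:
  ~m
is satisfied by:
  {m: False}


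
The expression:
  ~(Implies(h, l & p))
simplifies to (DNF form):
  (h & ~l) | (h & ~p)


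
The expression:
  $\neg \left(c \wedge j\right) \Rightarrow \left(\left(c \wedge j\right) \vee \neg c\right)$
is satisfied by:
  {j: True, c: False}
  {c: False, j: False}
  {c: True, j: True}


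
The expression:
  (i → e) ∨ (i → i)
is always true.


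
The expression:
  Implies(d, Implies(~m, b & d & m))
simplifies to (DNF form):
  m | ~d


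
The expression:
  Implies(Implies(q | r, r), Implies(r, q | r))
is always true.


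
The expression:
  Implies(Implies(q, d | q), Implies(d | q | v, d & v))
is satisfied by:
  {d: True, v: True, q: False}
  {d: True, v: True, q: True}
  {q: False, d: False, v: False}


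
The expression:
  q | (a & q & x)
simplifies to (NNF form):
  q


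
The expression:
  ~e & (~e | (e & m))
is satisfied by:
  {e: False}


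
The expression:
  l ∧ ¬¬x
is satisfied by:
  {x: True, l: True}


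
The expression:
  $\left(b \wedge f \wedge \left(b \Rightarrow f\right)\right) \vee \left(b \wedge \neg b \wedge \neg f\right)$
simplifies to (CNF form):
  $b \wedge f$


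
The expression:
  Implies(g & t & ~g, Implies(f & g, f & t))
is always true.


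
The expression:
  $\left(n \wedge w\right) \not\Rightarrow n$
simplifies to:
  $\text{False}$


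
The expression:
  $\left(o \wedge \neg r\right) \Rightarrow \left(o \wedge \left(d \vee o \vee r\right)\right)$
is always true.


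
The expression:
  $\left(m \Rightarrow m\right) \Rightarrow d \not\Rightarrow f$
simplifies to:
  $d \wedge \neg f$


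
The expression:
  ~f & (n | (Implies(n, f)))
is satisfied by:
  {f: False}


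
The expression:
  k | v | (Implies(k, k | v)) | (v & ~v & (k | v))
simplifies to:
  True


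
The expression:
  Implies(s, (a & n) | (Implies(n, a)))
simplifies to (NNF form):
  a | ~n | ~s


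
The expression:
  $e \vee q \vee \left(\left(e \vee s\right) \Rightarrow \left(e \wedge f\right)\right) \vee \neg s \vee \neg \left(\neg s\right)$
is always true.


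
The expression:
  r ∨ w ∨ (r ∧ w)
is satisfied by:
  {r: True, w: True}
  {r: True, w: False}
  {w: True, r: False}


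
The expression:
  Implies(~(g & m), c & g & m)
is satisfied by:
  {m: True, g: True}


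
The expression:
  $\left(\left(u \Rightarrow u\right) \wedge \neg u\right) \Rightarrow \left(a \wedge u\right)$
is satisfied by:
  {u: True}


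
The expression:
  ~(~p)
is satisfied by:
  {p: True}


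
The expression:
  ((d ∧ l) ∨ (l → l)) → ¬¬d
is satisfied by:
  {d: True}


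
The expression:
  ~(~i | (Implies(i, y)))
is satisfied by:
  {i: True, y: False}


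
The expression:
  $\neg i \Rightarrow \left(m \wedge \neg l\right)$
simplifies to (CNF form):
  $\left(i \vee m\right) \wedge \left(i \vee \neg l\right)$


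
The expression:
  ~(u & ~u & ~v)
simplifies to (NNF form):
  True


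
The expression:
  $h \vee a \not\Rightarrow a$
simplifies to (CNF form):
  $h$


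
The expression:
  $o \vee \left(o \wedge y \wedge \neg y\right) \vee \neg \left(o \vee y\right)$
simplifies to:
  $o \vee \neg y$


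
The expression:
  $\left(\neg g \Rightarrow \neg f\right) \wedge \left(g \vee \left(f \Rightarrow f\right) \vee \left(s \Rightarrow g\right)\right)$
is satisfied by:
  {g: True, f: False}
  {f: False, g: False}
  {f: True, g: True}


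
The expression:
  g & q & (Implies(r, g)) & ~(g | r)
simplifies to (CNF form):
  False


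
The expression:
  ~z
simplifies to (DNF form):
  ~z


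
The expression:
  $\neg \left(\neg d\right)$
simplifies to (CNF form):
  $d$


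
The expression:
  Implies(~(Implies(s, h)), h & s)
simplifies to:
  h | ~s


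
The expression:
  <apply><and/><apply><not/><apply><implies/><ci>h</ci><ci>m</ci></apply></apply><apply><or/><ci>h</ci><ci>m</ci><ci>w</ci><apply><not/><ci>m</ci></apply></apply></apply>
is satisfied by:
  {h: True, m: False}


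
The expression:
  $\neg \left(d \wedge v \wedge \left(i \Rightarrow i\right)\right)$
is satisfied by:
  {v: False, d: False}
  {d: True, v: False}
  {v: True, d: False}


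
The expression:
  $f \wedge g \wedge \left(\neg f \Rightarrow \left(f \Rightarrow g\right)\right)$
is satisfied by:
  {g: True, f: True}


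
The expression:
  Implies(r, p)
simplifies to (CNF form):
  p | ~r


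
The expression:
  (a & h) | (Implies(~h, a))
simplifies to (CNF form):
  a | h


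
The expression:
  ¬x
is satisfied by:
  {x: False}


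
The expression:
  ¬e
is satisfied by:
  {e: False}


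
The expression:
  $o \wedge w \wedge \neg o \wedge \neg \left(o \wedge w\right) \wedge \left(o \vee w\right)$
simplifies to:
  $\text{False}$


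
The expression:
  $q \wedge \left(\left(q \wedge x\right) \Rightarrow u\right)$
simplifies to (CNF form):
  $q \wedge \left(u \vee \neg x\right)$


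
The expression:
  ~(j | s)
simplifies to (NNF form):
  ~j & ~s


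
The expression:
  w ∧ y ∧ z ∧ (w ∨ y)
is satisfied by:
  {z: True, w: True, y: True}


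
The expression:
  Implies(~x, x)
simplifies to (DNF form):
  x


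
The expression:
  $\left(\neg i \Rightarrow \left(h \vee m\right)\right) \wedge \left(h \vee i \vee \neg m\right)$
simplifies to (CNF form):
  $h \vee i$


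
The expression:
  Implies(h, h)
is always true.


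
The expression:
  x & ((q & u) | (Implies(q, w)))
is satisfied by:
  {x: True, u: True, w: True, q: False}
  {x: True, u: True, w: False, q: False}
  {x: True, w: True, q: False, u: False}
  {x: True, w: False, q: False, u: False}
  {x: True, u: True, q: True, w: True}
  {x: True, u: True, q: True, w: False}
  {x: True, q: True, w: True, u: False}


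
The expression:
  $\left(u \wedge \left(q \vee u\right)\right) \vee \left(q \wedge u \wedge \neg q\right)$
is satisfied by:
  {u: True}


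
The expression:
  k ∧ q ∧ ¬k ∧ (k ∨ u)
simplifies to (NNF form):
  False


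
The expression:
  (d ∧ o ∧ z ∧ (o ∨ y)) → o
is always true.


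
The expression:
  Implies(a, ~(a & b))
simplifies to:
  ~a | ~b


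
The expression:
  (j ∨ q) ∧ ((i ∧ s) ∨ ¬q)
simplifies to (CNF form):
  (i ∨ ¬q) ∧ (j ∨ q) ∧ (s ∨ ¬q)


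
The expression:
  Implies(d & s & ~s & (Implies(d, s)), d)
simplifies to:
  True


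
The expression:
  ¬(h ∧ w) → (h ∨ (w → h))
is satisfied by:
  {h: True, w: False}
  {w: False, h: False}
  {w: True, h: True}


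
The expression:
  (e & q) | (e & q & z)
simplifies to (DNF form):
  e & q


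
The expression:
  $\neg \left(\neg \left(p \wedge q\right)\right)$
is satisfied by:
  {p: True, q: True}


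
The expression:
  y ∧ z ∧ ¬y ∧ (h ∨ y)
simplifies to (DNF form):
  False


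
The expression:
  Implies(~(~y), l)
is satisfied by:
  {l: True, y: False}
  {y: False, l: False}
  {y: True, l: True}


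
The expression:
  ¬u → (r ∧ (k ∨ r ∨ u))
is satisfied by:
  {r: True, u: True}
  {r: True, u: False}
  {u: True, r: False}


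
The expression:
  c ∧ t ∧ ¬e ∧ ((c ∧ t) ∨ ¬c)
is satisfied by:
  {t: True, c: True, e: False}


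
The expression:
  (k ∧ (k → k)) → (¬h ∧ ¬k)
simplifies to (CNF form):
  ¬k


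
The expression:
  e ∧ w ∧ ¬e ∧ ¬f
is never true.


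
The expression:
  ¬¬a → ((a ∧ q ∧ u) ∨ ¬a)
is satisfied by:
  {u: True, q: True, a: False}
  {u: True, q: False, a: False}
  {q: True, u: False, a: False}
  {u: False, q: False, a: False}
  {a: True, u: True, q: True}


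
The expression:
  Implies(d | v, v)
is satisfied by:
  {v: True, d: False}
  {d: False, v: False}
  {d: True, v: True}


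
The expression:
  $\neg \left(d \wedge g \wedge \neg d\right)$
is always true.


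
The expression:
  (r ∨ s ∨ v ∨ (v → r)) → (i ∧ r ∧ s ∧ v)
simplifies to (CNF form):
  i ∧ r ∧ s ∧ v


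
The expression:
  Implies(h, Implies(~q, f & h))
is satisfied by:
  {q: True, f: True, h: False}
  {q: True, f: False, h: False}
  {f: True, q: False, h: False}
  {q: False, f: False, h: False}
  {h: True, q: True, f: True}
  {h: True, q: True, f: False}
  {h: True, f: True, q: False}


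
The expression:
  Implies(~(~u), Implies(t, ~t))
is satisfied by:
  {u: False, t: False}
  {t: True, u: False}
  {u: True, t: False}


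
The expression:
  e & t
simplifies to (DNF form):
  e & t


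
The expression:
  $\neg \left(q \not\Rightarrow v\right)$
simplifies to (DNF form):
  $v \vee \neg q$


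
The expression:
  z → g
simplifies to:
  g ∨ ¬z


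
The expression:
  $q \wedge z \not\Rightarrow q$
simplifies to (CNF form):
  $\text{False}$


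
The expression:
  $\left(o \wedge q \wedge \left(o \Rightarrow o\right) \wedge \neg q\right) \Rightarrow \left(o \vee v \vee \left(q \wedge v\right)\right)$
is always true.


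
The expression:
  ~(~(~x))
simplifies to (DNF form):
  ~x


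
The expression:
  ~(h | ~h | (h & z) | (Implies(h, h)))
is never true.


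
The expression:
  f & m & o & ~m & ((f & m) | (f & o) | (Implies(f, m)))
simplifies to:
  False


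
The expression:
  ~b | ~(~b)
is always true.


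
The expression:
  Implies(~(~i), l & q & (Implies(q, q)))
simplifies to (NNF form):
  ~i | (l & q)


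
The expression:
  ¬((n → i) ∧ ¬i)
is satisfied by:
  {i: True, n: True}
  {i: True, n: False}
  {n: True, i: False}


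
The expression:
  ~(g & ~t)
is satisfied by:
  {t: True, g: False}
  {g: False, t: False}
  {g: True, t: True}


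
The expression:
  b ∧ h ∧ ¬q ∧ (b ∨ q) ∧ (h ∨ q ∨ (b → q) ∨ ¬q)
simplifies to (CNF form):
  b ∧ h ∧ ¬q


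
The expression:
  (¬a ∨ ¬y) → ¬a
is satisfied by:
  {y: True, a: False}
  {a: False, y: False}
  {a: True, y: True}


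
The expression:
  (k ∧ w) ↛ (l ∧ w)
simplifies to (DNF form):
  k ∧ w ∧ ¬l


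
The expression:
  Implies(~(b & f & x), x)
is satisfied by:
  {x: True}


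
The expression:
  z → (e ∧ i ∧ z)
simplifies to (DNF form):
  (e ∧ i) ∨ ¬z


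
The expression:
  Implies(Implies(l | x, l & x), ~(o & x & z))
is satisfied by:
  {l: False, z: False, x: False, o: False}
  {o: True, l: False, z: False, x: False}
  {x: True, l: False, z: False, o: False}
  {o: True, x: True, l: False, z: False}
  {z: True, o: False, l: False, x: False}
  {o: True, z: True, l: False, x: False}
  {x: True, z: True, o: False, l: False}
  {o: True, x: True, z: True, l: False}
  {l: True, x: False, z: False, o: False}
  {o: True, l: True, x: False, z: False}
  {x: True, l: True, o: False, z: False}
  {o: True, x: True, l: True, z: False}
  {z: True, l: True, x: False, o: False}
  {o: True, z: True, l: True, x: False}
  {x: True, z: True, l: True, o: False}


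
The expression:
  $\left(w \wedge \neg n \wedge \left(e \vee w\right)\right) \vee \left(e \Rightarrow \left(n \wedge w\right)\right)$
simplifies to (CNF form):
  $w \vee \neg e$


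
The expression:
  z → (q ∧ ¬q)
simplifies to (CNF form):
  ¬z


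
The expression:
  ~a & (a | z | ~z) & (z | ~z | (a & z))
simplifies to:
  ~a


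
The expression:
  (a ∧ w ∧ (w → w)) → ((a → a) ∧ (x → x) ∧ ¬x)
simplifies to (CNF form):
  ¬a ∨ ¬w ∨ ¬x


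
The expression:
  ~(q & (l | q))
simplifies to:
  ~q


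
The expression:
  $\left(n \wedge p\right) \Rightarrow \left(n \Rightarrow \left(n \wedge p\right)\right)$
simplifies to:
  $\text{True}$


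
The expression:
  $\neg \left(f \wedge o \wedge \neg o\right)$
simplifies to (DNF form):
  $\text{True}$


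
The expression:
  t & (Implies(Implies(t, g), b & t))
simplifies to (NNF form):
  t & (b | ~g)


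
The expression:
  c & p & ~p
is never true.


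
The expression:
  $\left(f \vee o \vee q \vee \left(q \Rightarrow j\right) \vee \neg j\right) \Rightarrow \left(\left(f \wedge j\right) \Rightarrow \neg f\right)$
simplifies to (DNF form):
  $\neg f \vee \neg j$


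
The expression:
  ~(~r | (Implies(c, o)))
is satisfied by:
  {r: True, c: True, o: False}


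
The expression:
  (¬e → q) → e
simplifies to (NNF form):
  e ∨ ¬q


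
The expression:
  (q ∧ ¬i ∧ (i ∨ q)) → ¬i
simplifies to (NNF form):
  True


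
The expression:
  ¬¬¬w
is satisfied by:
  {w: False}


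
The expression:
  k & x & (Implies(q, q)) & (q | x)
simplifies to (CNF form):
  k & x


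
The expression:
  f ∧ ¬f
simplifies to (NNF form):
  False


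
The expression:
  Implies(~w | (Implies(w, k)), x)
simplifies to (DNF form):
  x | (w & ~k)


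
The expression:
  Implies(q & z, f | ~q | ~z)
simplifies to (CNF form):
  f | ~q | ~z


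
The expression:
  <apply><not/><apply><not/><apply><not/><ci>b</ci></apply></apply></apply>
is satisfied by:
  {b: False}


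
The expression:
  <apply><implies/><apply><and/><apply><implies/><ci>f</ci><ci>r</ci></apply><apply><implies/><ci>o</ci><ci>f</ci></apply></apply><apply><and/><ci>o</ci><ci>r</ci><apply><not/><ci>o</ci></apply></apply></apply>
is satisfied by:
  {o: True, f: False, r: False}
  {r: True, o: True, f: False}
  {o: True, f: True, r: False}
  {f: True, r: False, o: False}


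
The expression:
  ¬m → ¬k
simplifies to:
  m ∨ ¬k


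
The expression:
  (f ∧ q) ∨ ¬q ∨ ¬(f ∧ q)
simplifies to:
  True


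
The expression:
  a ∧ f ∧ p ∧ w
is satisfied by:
  {a: True, p: True, w: True, f: True}


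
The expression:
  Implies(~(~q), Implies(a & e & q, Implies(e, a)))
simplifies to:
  True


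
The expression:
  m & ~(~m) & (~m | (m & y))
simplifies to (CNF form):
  m & y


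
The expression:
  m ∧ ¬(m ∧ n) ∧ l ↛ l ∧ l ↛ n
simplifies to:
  False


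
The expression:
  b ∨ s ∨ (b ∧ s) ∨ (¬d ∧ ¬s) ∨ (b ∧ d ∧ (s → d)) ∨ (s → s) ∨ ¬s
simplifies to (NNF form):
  True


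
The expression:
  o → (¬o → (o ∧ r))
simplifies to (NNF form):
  True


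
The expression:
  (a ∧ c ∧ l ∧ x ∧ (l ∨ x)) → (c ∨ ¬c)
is always true.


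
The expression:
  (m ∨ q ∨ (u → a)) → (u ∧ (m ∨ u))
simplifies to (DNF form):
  u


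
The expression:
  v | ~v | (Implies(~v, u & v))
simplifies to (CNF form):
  True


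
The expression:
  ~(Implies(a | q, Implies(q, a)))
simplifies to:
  q & ~a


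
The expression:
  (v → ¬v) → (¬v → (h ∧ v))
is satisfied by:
  {v: True}


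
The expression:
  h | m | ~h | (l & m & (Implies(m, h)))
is always true.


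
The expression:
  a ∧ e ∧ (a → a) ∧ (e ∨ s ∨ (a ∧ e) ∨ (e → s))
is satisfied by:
  {a: True, e: True}


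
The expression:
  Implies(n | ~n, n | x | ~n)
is always true.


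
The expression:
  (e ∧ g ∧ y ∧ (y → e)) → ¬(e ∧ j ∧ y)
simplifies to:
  ¬e ∨ ¬g ∨ ¬j ∨ ¬y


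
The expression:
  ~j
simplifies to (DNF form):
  ~j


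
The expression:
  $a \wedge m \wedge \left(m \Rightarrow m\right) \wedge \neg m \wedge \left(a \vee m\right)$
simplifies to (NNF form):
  $\text{False}$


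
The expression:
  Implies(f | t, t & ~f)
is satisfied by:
  {f: False}


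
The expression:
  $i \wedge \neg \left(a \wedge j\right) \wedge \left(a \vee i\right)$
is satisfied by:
  {i: True, a: False, j: False}
  {i: True, j: True, a: False}
  {i: True, a: True, j: False}


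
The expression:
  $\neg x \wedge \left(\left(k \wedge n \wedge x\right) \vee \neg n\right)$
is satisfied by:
  {n: False, x: False}


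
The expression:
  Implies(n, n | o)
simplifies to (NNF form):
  True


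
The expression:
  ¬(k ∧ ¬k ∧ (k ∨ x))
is always true.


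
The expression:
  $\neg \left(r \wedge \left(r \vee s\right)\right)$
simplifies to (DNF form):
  $\neg r$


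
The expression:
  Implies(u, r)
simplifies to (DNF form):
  r | ~u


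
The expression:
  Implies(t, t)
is always true.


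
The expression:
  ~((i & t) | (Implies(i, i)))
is never true.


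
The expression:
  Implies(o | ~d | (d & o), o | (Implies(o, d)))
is always true.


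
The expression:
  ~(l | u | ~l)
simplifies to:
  False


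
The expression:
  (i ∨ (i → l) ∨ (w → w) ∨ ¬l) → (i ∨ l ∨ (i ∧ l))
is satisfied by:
  {i: True, l: True}
  {i: True, l: False}
  {l: True, i: False}


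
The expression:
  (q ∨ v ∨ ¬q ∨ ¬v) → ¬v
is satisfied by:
  {v: False}


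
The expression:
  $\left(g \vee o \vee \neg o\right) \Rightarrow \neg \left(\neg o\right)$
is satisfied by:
  {o: True}


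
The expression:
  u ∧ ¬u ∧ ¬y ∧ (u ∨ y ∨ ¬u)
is never true.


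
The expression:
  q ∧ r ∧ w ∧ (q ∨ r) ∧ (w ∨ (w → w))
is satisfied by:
  {r: True, w: True, q: True}


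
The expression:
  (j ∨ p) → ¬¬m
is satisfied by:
  {m: True, j: False, p: False}
  {m: True, p: True, j: False}
  {m: True, j: True, p: False}
  {m: True, p: True, j: True}
  {p: False, j: False, m: False}


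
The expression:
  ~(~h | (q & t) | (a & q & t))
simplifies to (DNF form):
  (h & ~q) | (h & ~t)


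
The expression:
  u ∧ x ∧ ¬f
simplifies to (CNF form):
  u ∧ x ∧ ¬f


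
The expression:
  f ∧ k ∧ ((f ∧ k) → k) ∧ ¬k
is never true.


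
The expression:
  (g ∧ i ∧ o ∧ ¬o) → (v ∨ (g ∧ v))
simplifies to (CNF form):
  True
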